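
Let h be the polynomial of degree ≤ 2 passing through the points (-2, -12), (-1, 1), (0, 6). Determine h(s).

h(s) = -4s^2 + s + 6

Using the Lagrange interpolation formula with nodes -2, -1, 0:
  L_0(s) = (s + 1)s / 2
  L_1(s) = (s + 2)s / -1
  L_2(s) = (s + 2)(s + 1) / 2
Then h(s) = -12·L_0(s) + 1·L_1(s) + 6·L_2(s).
Expanding and collecting terms gives h(s) = -4s^2 + s + 6.
Check: h(0) = 6. ✓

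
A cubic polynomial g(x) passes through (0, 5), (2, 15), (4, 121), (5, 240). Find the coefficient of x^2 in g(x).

0

Write g(x) = ax^3 + bx^2 + cx + d. Substituting each data point gives a linear system:
  d = 5
  8a + 4b + 2c + d = 15
  64a + 16b + 4c + d = 121
  125a + 25b + 5c + d = 240
Solving the system yields a = 2, b = 0, c = -3, d = 5.
So g(x) = 2x^3 - 3x + 5.
The coefficient of x^2 is 0.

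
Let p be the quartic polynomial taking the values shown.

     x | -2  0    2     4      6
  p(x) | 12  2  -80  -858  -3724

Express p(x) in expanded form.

Write p(x) = ax^4 + bx^3 + cx^2 + dx + e. Substituting each data point gives a linear system:
  16a - 8b + 4c - 2d + e = 12
  e = 2
  16a + 8b + 4c + 2d + e = -80
  256a + 64b + 16c + 4d + e = -858
  1296a + 216b + 36c + 6d + e = -3724
Solving the system yields a = -2, b = -5, c = -1, d = -3, e = 2.
So p(x) = -2x^4 - 5x^3 - x^2 - 3x + 2.
Check: p(-2) = 12. ✓

p(x) = -2x^4 - 5x^3 - x^2 - 3x + 2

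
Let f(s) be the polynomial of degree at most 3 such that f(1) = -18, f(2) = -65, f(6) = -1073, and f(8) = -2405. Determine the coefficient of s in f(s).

-4

Write f(s) = as^3 + bs^2 + cs + d. Substituting each data point gives a linear system:
  a + b + c + d = -18
  8a + 4b + 2c + d = -65
  216a + 36b + 6c + d = -1073
  512a + 64b + 8c + d = -2405
Solving the system yields a = -4, b = -5, c = -4, d = -5.
So f(s) = -4s^3 - 5s^2 - 4s - 5.
The coefficient of s is -4.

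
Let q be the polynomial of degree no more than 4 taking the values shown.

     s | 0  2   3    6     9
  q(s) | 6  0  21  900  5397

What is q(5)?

381

Write q(s) = as^4 + bs^3 + cs^2 + ds + e. Substituting each data point gives a linear system:
  e = 6
  16a + 8b + 4c + 2d + e = 0
  81a + 27b + 9c + 3d + e = 21
  1296a + 216b + 36c + 6d + e = 900
  6561a + 729b + 81c + 9d + e = 5397
Solving the system yields a = 1, b = -1, c = -6, d = 5, e = 6.
So q(s) = s^4 - s^3 - 6s^2 + 5s + 6.
Then q(5) = 381.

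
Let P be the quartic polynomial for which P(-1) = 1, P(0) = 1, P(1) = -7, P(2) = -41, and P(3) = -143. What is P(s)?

Using the Lagrange interpolation formula with nodes -1, 0, 1, 2, 3:
  L_0(s) = s(s - 1)(s - 2)(s - 3) / 24
  L_1(s) = (s + 1)(s - 1)(s - 2)(s - 3) / -6
  L_2(s) = (s + 1)s(s - 2)(s - 3) / 4
  L_3(s) = (s + 1)s(s - 1)(s - 3) / -6
  L_4(s) = (s + 1)s(s - 1)(s - 2) / 24
Then P(s) = 1·L_0(s) + 1·L_1(s) - 7·L_2(s) - 41·L_3(s) - 143·L_4(s).
Expanding and collecting terms gives P(s) = -s⁴ - s³ - 3s² - 3s + 1.
Check: P(3) = -143. ✓

P(s) = -s^4 - s^3 - 3s^2 - 3s + 1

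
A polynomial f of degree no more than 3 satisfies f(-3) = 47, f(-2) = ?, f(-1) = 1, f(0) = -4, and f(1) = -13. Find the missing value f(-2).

On equispaced nodes a degree-3 polynomial has vanishing fourth forward difference, so
  f(-3) - 4·f(-2) + 6·f(-1) - 4·f(0) + f(1) = 0.
Substituting the known values and solving for f(-2):
  -4·f(-2) = -56
  f(-2) = 14.

14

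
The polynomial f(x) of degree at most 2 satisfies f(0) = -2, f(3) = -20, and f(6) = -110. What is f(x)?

Write f(x) = ax^2 + bx + c. Substituting each data point gives a linear system:
  c = -2
  9a + 3b + c = -20
  36a + 6b + c = -110
Solving the system yields a = -4, b = 6, c = -2.
So f(x) = -4x^2 + 6x - 2.
Check: f(3) = -20. ✓

f(x) = -4x^2 + 6x - 2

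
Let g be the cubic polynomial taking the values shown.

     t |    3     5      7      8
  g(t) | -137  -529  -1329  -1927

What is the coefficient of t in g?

-1

Write g(t) = at^3 + bt^2 + ct + d. Substituting each data point gives a linear system:
  27a + 9b + 3c + d = -137
  125a + 25b + 5c + d = -529
  343a + 49b + 7c + d = -1329
  512a + 64b + 8c + d = -1927
Solving the system yields a = -3, b = -6, c = -1, d = 1.
So g(t) = -3t^3 - 6t^2 - t + 1.
The coefficient of t is -1.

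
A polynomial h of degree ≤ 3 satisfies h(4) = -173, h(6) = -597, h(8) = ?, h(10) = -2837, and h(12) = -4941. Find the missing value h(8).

-1437

The 4 known points determine the degree-3 polynomial uniquely.
Write h(n) = an^3 + bn^2 + cn + d. Substituting each data point gives a linear system:
  64a + 16b + 4c + d = -173
  216a + 36b + 6c + d = -597
  1000a + 100b + 10c + d = -2837
  1728a + 144b + 12c + d = -4941
Solving the system yields a = -3, b = 2, c = -4, d = 3.
So h(n) = -3n^3 + 2n^2 - 4n + 3.
Then h(8) = -1437.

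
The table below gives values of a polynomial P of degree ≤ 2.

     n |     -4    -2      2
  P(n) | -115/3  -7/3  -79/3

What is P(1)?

Using the Lagrange interpolation formula with nodes -4, -2, 2:
  L_0(n) = (n + 2)(n - 2) / 12
  L_1(n) = (n + 4)(n - 2) / -8
  L_2(n) = (n + 4)(n + 2) / 24
Then P(n) = -115/3·L_0(n) - 7/3·L_1(n) - 79/3·L_2(n).
Expanding and collecting terms gives P(n) = -4n² - 6n + 5/3.
Evaluating at n = 1: P(1) = -25/3.

-25/3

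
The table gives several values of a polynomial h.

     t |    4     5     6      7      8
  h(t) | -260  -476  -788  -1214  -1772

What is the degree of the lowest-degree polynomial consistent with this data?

Forward differences of the values at t = 4, 5, 6, 7, 8:
  h  : -260  -476  -788  -1214  -1772
  Δ  : -216  -312  -426  -558
  Δ^2: -96  -114  -132
  Δ^3: -18  -18
  Δ^4: 0
The third differences are constant (-18) and nonzero, while all higher differences vanish, so the minimal degree is 3.

3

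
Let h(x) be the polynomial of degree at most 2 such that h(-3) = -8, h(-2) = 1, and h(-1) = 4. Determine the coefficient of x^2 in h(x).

Write h(x) = ax^2 + bx + c. Substituting each data point gives a linear system:
  9a - 3b + c = -8
  4a - 2b + c = 1
  a - b + c = 4
Solving the system yields a = -3, b = -6, c = 1.
So h(x) = -3x^2 - 6x + 1.
The leading coefficient is -3.

-3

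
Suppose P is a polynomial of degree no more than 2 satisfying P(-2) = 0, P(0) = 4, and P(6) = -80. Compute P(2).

-8

Write P(t) = at^2 + bt + c. Substituting each data point gives a linear system:
  4a - 2b + c = 0
  c = 4
  36a + 6b + c = -80
Solving the system yields a = -2, b = -2, c = 4.
So P(t) = -2t² - 2t + 4.
Then P(2) = -8.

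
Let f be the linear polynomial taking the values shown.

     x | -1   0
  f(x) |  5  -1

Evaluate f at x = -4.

Using the Lagrange interpolation formula with nodes -1, 0:
  L_0(x) = x / -1
  L_1(x) = (x + 1) / 1
Then f(x) = 5·L_0(x) - 1·L_1(x).
Expanding and collecting terms gives f(x) = -6x - 1.
Evaluating at x = -4: f(-4) = 23.

23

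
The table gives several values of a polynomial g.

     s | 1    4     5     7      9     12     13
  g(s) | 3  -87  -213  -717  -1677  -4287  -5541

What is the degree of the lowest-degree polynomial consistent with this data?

3

Divided differences on the nodes 1, 4, 5, 7, 9, 12, 13:
  order 0: 3  -87  -213  -717  -1677  -4287  -5541
  order 1: -30  -126  -252  -480  -870  -1254
  order 2: -24  -42  -57  -78  -96
  order 3: -3  -3  -3  -3
  order 4: 0  0  0
  order 5: 0  0
  order 6: 0
The order-3 divided differences are all -3 (nonzero) and every higher order vanishes, so the data lies on a polynomial of degree exactly 3.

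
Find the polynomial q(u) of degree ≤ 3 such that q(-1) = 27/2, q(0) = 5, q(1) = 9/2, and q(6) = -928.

Using the Lagrange interpolation formula with nodes -1, 0, 1, 6:
  L_0(u) = u(u - 1)(u - 6) / -14
  L_1(u) = (u + 1)(u - 1)(u - 6) / 6
  L_2(u) = (u + 1)u(u - 6) / -10
  L_3(u) = (u + 1)u(u - 1) / 210
Then q(u) = 27/2·L_0(u) + 5·L_1(u) + 9/2·L_2(u) - 928·L_3(u).
Expanding and collecting terms gives q(u) = -5u^3 + 4u^2 + (1/2)u + 5.
Check: q(0) = 5. ✓

q(u) = -5u^3 + 4u^2 + (1/2)u + 5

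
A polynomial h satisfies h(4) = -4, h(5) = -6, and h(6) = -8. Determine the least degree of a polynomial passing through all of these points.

1

Forward differences of the values at n = 4, 5, 6:
  h  : -4  -6  -8
  Δ  : -2  -2
  Δ^2: 0
The first differences are constant (-2) and nonzero, while all higher differences vanish, so the minimal degree is 1.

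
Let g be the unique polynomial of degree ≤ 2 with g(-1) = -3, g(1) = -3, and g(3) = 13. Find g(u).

Write g(u) = au^2 + bu + c. Substituting each data point gives a linear system:
  a - b + c = -3
  a + b + c = -3
  9a + 3b + c = 13
Solving the system yields a = 2, b = 0, c = -5.
So g(u) = 2u² - 5.
Check: g(-1) = -3. ✓

g(u) = 2u^2 - 5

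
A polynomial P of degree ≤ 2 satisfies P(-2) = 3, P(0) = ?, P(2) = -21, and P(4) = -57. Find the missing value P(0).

The 3 known points determine the degree-2 polynomial uniquely.
Write P(u) = au^2 + bu + c. Substituting each data point gives a linear system:
  4a - 2b + c = 3
  4a + 2b + c = -21
  16a + 4b + c = -57
Solving the system yields a = -2, b = -6, c = -1.
So P(u) = -2u² - 6u - 1.
Then P(0) = -1.

-1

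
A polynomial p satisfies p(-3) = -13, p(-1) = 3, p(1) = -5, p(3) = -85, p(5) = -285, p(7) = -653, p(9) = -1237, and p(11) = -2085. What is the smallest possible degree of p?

3

Forward differences of the values at s = -3, -1, 1, 3, 5, 7, 9, 11:
  p  : -13  3  -5  -85  -285  -653  -1237  -2085
  Δ  : 16  -8  -80  -200  -368  -584  -848
  Δ^2: -24  -72  -120  -168  -216  -264
  Δ^3: -48  -48  -48  -48  -48
  Δ^4: 0  0  0  0
  Δ^5: 0  0  0
  Δ^6: 0  0
  Δ^7: 0
The third differences are constant (-48) and nonzero, while all higher differences vanish, so the minimal degree is 3.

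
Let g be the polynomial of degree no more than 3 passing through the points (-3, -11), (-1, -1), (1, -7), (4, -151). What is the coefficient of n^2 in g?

-5

Write g(n) = an^3 + bn^2 + cn + d. Substituting each data point gives a linear system:
  -27a + 9b - 3c + d = -11
  -a + b - c + d = -1
  a + b + c + d = -7
  64a + 16b + 4c + d = -151
Solving the system yields a = -1, b = -5, c = -2, d = 1.
So g(n) = -n^3 - 5n^2 - 2n + 1.
The coefficient of n^2 is -5.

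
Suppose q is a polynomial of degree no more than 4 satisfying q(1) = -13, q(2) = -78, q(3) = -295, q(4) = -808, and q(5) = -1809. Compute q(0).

-4

Forward differences of the values at t = 1, 2, 3, 4, 5:
  q  : -13  -78  -295  -808  -1809
  Δ  : -65  -217  -513  -1001
  Δ^2: -152  -296  -488
  Δ^3: -144  -192
  Δ^4: -48
The fourth differences are constant, confirming degree 4.
Interpolating (Newton forward form) and evaluating at t = 0 gives q(0) = -4.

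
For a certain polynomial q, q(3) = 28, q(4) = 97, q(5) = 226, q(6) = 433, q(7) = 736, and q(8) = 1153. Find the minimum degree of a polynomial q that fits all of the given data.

3

Forward differences of the values at x = 3, 4, 5, 6, 7, 8:
  q  : 28  97  226  433  736  1153
  Δ  : 69  129  207  303  417
  Δ^2: 60  78  96  114
  Δ^3: 18  18  18
  Δ^4: 0  0
  Δ^5: 0
The third differences are constant (18) and nonzero, while all higher differences vanish, so the minimal degree is 3.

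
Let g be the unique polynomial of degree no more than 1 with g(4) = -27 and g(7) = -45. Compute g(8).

-51

Using the Lagrange interpolation formula with nodes 4, 7:
  L_0(n) = (n - 7) / -3
  L_1(n) = (n - 4) / 3
Then g(n) = -27·L_0(n) - 45·L_1(n).
Expanding and collecting terms gives g(n) = -6n - 3.
Evaluating at n = 8: g(8) = -51.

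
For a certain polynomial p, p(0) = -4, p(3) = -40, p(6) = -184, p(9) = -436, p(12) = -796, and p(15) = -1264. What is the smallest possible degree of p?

2

Forward differences of the values at u = 0, 3, 6, 9, 12, 15:
  p  : -4  -40  -184  -436  -796  -1264
  Δ  : -36  -144  -252  -360  -468
  Δ^2: -108  -108  -108  -108
  Δ^3: 0  0  0
  Δ^4: 0  0
  Δ^5: 0
The second differences are constant (-108) and nonzero, while all higher differences vanish, so the minimal degree is 2.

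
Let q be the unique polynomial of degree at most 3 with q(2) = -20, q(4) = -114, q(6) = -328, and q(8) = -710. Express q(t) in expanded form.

q(t) = -t^3 - 3t^2 - t + 2

Using the Lagrange interpolation formula with nodes 2, 4, 6, 8:
  L_0(t) = (t - 4)(t - 6)(t - 8) / -48
  L_1(t) = (t - 2)(t - 6)(t - 8) / 16
  L_2(t) = (t - 2)(t - 4)(t - 8) / -16
  L_3(t) = (t - 2)(t - 4)(t - 6) / 48
Then q(t) = -20·L_0(t) - 114·L_1(t) - 328·L_2(t) - 710·L_3(t).
Expanding and collecting terms gives q(t) = -t^3 - 3t^2 - t + 2.
Check: q(4) = -114. ✓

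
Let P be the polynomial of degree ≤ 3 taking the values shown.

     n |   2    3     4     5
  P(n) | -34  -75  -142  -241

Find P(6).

-378

Using the Lagrange interpolation formula with nodes 2, 3, 4, 5:
  L_0(n) = (n - 3)(n - 4)(n - 5) / -6
  L_1(n) = (n - 2)(n - 4)(n - 5) / 2
  L_2(n) = (n - 2)(n - 3)(n - 5) / -2
  L_3(n) = (n - 2)(n - 3)(n - 4) / 6
Then P(n) = -34·L_0(n) - 75·L_1(n) - 142·L_2(n) - 241·L_3(n).
Expanding and collecting terms gives P(n) = -n^3 - 4n^2 - 2n - 6.
Evaluating at n = 6: P(6) = -378.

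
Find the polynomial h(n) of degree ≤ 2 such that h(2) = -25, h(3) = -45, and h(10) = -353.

h(n) = -3n^2 - 5n - 3

Write h(n) = an^2 + bn + c. Substituting each data point gives a linear system:
  4a + 2b + c = -25
  9a + 3b + c = -45
  100a + 10b + c = -353
Solving the system yields a = -3, b = -5, c = -3.
So h(n) = -3n^2 - 5n - 3.
Check: h(2) = -25. ✓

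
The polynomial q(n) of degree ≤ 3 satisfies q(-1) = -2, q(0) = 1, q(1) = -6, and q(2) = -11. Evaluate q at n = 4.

33

Write q(n) = an^3 + bn^2 + cn + d. Substituting each data point gives a linear system:
  -a + b - c + d = -2
  d = 1
  a + b + c + d = -6
  8a + 4b + 2c + d = -11
Solving the system yields a = 2, b = -5, c = -4, d = 1.
So q(n) = 2n^3 - 5n^2 - 4n + 1.
Then q(4) = 33.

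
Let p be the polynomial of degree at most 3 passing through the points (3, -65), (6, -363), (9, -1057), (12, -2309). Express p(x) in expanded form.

p(x) = -x^3 - 4x^2 - (1/3)x - 1

Write p(x) = ax^3 + bx^2 + cx + d. Substituting each data point gives a linear system:
  27a + 9b + 3c + d = -65
  216a + 36b + 6c + d = -363
  729a + 81b + 9c + d = -1057
  1728a + 144b + 12c + d = -2309
Solving the system yields a = -1, b = -4, c = -1/3, d = -1.
So p(x) = -x³ - 4x² - (1/3)x - 1.
Check: p(9) = -1057. ✓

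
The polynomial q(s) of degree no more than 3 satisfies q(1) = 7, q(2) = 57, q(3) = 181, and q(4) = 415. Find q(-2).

Forward differences of the values at s = 1, 2, 3, 4:
  q  : 7  57  181  415
  Δ  : 50  124  234
  Δ^2: 74  110
  Δ^3: 36
The third differences are constant, confirming degree 3.
Interpolating (Newton forward form) and evaluating at s = -2 gives q(-2) = -59.

-59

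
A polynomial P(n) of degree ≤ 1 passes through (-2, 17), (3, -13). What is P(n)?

P(n) = -6n + 5

Write P(n) = an + b. Substituting each data point gives a linear system:
  -2a + b = 17
  3a + b = -13
Solving the system yields a = -6, b = 5.
So P(n) = -6n + 5.
Check: P(3) = -13. ✓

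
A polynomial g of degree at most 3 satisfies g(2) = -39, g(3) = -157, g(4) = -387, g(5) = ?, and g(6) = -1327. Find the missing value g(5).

The 4 known points determine the degree-3 polynomial uniquely.
Write g(u) = au^3 + bu^2 + cu + d. Substituting each data point gives a linear system:
  8a + 4b + 2c + d = -39
  27a + 9b + 3c + d = -157
  64a + 16b + 4c + d = -387
  216a + 36b + 6c + d = -1327
Solving the system yields a = -6, b = -2, c = 6, d = 5.
So g(u) = -6u³ - 2u² + 6u + 5.
Then g(5) = -765.

-765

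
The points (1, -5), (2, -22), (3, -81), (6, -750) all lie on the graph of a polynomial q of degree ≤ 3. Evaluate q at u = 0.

-6

Write q(u) = au^3 + bu^2 + cu + d. Substituting each data point gives a linear system:
  a + b + c + d = -5
  8a + 4b + 2c + d = -22
  27a + 9b + 3c + d = -81
  216a + 36b + 6c + d = -750
Solving the system yields a = -4, b = 3, c = 2, d = -6.
So q(u) = -4u³ + 3u² + 2u - 6.
Then q(0) = -6.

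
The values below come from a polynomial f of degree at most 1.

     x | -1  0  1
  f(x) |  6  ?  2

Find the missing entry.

4

The 2 known points determine the degree-1 polynomial uniquely.
Write f(x) = ax + b. Substituting each data point gives a linear system:
  -a + b = 6
  a + b = 2
Solving the system yields a = -2, b = 4.
So f(x) = -2x + 4.
Then f(0) = 4.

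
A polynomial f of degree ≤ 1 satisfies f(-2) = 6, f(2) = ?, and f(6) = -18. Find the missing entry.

-6

The 2 known points determine the degree-1 polynomial uniquely.
Write f(s) = as + b. Substituting each data point gives a linear system:
  -2a + b = 6
  6a + b = -18
Solving the system yields a = -3, b = 0.
So f(s) = -3s.
Then f(2) = -6.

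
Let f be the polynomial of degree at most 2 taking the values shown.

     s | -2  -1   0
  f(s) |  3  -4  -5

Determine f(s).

Write f(s) = as^2 + bs + c. Substituting each data point gives a linear system:
  4a - 2b + c = 3
  a - b + c = -4
  c = -5
Solving the system yields a = 3, b = 2, c = -5.
So f(s) = 3s^2 + 2s - 5.
Check: f(-1) = -4. ✓

f(s) = 3s^2 + 2s - 5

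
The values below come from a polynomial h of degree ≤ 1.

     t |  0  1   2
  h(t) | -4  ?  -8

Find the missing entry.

-6

The 2 known points determine the degree-1 polynomial uniquely.
Write h(t) = at + b. Substituting each data point gives a linear system:
  b = -4
  2a + b = -8
Solving the system yields a = -2, b = -4.
So h(t) = -2t - 4.
Then h(1) = -6.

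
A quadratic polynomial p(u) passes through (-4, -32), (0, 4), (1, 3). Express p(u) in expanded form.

Write p(u) = au^2 + bu + c. Substituting each data point gives a linear system:
  16a - 4b + c = -32
  c = 4
  a + b + c = 3
Solving the system yields a = -2, b = 1, c = 4.
So p(u) = -2u^2 + u + 4.
Check: p(0) = 4. ✓

p(u) = -2u^2 + u + 4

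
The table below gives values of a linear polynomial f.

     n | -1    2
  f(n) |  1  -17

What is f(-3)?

Using the Lagrange interpolation formula with nodes -1, 2:
  L_0(n) = (n - 2) / -3
  L_1(n) = (n + 1) / 3
Then f(n) = 1·L_0(n) - 17·L_1(n).
Expanding and collecting terms gives f(n) = -6n - 5.
Evaluating at n = -3: f(-3) = 13.

13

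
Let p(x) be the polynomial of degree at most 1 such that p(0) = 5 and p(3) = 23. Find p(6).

Using the Lagrange interpolation formula with nodes 0, 3:
  L_0(x) = (x - 3) / -3
  L_1(x) = x / 3
Then p(x) = 5·L_0(x) + 23·L_1(x).
Expanding and collecting terms gives p(x) = 6x + 5.
Evaluating at x = 6: p(6) = 41.

41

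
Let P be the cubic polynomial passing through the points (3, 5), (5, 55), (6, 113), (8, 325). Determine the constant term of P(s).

5

Write P(s) = as^3 + bs^2 + cs + d. Substituting each data point gives a linear system:
  27a + 9b + 3c + d = 5
  125a + 25b + 5c + d = 55
  216a + 36b + 6c + d = 113
  512a + 64b + 8c + d = 325
Solving the system yields a = 1, b = -3, c = 0, d = 5.
So P(s) = s^3 - 3s^2 + 5.
The constant term is 5.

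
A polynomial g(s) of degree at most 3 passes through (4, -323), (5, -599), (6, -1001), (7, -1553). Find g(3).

Using the Lagrange interpolation formula with nodes 4, 5, 6, 7:
  L_0(s) = (s - 5)(s - 6)(s - 7) / -6
  L_1(s) = (s - 4)(s - 6)(s - 7) / 2
  L_2(s) = (s - 4)(s - 5)(s - 7) / -2
  L_3(s) = (s - 4)(s - 5)(s - 6) / 6
Then g(s) = -323·L_0(s) - 599·L_1(s) - 1001·L_2(s) - 1553·L_3(s).
Expanding and collecting terms gives g(s) = -4s³ - 3s² - 5s + 1.
Evaluating at s = 3: g(3) = -149.

-149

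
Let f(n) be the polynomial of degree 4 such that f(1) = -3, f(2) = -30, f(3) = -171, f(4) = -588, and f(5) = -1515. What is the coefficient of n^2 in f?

Write f(n) = an^4 + bn^3 + cn^2 + dn + e. Substituting each data point gives a linear system:
  a + b + c + d + e = -3
  16a + 8b + 4c + 2d + e = -30
  81a + 27b + 9c + 3d + e = -171
  256a + 64b + 16c + 4d + e = -588
  625a + 125b + 25c + 5d + e = -1515
Solving the system yields a = -3, b = 3, c = 0, d = -3, e = 0.
So f(n) = -3n^4 + 3n^3 - 3n.
The coefficient of n^2 is 0.

0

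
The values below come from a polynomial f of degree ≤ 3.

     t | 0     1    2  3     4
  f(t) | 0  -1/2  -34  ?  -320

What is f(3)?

On equispaced nodes a degree-3 polynomial has vanishing fourth forward difference, so
  f(0) - 4·f(1) + 6·f(2) - 4·f(3) + f(4) = 0.
Substituting the known values and solving for f(3):
  -4·f(3) = 522
  f(3) = -261/2.

-261/2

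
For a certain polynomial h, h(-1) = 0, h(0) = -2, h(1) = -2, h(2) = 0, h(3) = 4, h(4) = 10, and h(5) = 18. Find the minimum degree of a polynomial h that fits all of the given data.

2

Forward differences of the values at x = -1, 0, 1, 2, 3, 4, 5:
  h  : 0  -2  -2  0  4  10  18
  Δ  : -2  0  2  4  6  8
  Δ^2: 2  2  2  2  2
  Δ^3: 0  0  0  0
  Δ^4: 0  0  0
  Δ^5: 0  0
  Δ^6: 0
The second differences are constant (2) and nonzero, while all higher differences vanish, so the minimal degree is 2.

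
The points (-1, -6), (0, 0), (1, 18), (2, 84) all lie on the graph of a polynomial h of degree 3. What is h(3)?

Using the Lagrange interpolation formula with nodes -1, 0, 1, 2:
  L_0(n) = n(n - 1)(n - 2) / -6
  L_1(n) = (n + 1)(n - 1)(n - 2) / 2
  L_2(n) = (n + 1)n(n - 2) / -2
  L_3(n) = (n + 1)n(n - 1) / 6
Then h(n) = -6·L_0(n) + 0·L_1(n) + 18·L_2(n) + 84·L_3(n).
Expanding and collecting terms gives h(n) = 6n^3 + 6n^2 + 6n.
Evaluating at n = 3: h(3) = 234.

234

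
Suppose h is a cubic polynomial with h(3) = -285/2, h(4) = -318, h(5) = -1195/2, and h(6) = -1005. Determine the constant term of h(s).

0

Write h(s) = as^3 + bs^2 + cs + d. Substituting each data point gives a linear system:
  27a + 9b + 3c + d = -285/2
  64a + 16b + 4c + d = -318
  125a + 25b + 5c + d = -1195/2
  216a + 36b + 6c + d = -1005
Solving the system yields a = -4, b = -4, c = 1/2, d = 0.
So h(s) = -4s^3 - 4s^2 + (1/2)s.
The constant term is 0.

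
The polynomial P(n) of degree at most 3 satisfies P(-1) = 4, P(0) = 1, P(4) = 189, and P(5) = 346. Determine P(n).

Write P(n) = an^3 + bn^2 + cn + d. Substituting each data point gives a linear system:
  -a + b - c + d = 4
  d = 1
  64a + 16b + 4c + d = 189
  125a + 25b + 5c + d = 346
Solving the system yields a = 2, b = 4, c = -1, d = 1.
So P(n) = 2n³ + 4n² - n + 1.
Check: P(0) = 1. ✓

P(n) = 2n^3 + 4n^2 - n + 1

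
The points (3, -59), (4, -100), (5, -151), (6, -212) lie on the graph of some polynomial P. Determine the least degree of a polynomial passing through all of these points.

2

Forward differences of the values at n = 3, 4, 5, 6:
  P  : -59  -100  -151  -212
  Δ  : -41  -51  -61
  Δ^2: -10  -10
  Δ^3: 0
The second differences are constant (-10) and nonzero, while all higher differences vanish, so the minimal degree is 2.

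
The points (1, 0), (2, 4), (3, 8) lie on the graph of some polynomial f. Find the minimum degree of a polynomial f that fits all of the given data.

Forward differences of the values at n = 1, 2, 3:
  f  : 0  4  8
  Δ  : 4  4
  Δ^2: 0
The first differences are constant (4) and nonzero, while all higher differences vanish, so the minimal degree is 1.

1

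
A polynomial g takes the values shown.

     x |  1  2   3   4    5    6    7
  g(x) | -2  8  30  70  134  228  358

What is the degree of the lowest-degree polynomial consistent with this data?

3

Forward differences of the values at x = 1, 2, 3, 4, 5, 6, 7:
  g  : -2  8  30  70  134  228  358
  Δ  : 10  22  40  64  94  130
  Δ^2: 12  18  24  30  36
  Δ^3: 6  6  6  6
  Δ^4: 0  0  0
  Δ^5: 0  0
  Δ^6: 0
The third differences are constant (6) and nonzero, while all higher differences vanish, so the minimal degree is 3.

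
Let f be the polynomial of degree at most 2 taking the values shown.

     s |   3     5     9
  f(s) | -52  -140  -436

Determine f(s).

f(s) = -5s^2 - 4s + 5

Write f(s) = as^2 + bs + c. Substituting each data point gives a linear system:
  9a + 3b + c = -52
  25a + 5b + c = -140
  81a + 9b + c = -436
Solving the system yields a = -5, b = -4, c = 5.
So f(s) = -5s^2 - 4s + 5.
Check: f(9) = -436. ✓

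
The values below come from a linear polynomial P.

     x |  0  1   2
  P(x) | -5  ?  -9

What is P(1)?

-7

The 2 known points determine the degree-1 polynomial uniquely.
Write P(x) = ax + b. Substituting each data point gives a linear system:
  b = -5
  2a + b = -9
Solving the system yields a = -2, b = -5.
So P(x) = -2x - 5.
Then P(1) = -7.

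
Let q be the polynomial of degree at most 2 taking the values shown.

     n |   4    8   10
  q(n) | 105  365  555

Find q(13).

915

Using the Lagrange interpolation formula with nodes 4, 8, 10:
  L_0(n) = (n - 8)(n - 10) / 24
  L_1(n) = (n - 4)(n - 10) / -8
  L_2(n) = (n - 4)(n - 8) / 12
Then q(n) = 105·L_0(n) + 365·L_1(n) + 555·L_2(n).
Expanding and collecting terms gives q(n) = 5n² + 5n + 5.
Evaluating at n = 13: q(13) = 915.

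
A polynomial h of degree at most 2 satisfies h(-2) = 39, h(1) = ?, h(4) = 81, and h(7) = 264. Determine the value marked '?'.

6

The 3 known points determine the degree-2 polynomial uniquely.
Write h(n) = an^2 + bn + c. Substituting each data point gives a linear system:
  4a - 2b + c = 39
  16a + 4b + c = 81
  49a + 7b + c = 264
Solving the system yields a = 6, b = -5, c = 5.
So h(n) = 6n^2 - 5n + 5.
Then h(1) = 6.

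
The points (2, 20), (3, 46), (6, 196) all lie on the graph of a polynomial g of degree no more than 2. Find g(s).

g(s) = 6s^2 - 4s + 4

Using the Lagrange interpolation formula with nodes 2, 3, 6:
  L_0(s) = (s - 3)(s - 6) / 4
  L_1(s) = (s - 2)(s - 6) / -3
  L_2(s) = (s - 2)(s - 3) / 12
Then g(s) = 20·L_0(s) + 46·L_1(s) + 196·L_2(s).
Expanding and collecting terms gives g(s) = 6s² - 4s + 4.
Check: g(3) = 46. ✓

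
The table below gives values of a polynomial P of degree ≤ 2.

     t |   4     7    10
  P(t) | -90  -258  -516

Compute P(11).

Forward differences of the values at t = 4, 7, 10:
  P  : -90  -258  -516
  Δ  : -168  -258
  Δ^2: -90
The second differences are constant, confirming degree 2.
Interpolating (Newton forward form) and evaluating at t = 11 gives P(11) = -622.

-622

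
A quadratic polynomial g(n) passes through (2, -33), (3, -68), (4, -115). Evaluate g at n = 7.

-328

Write g(n) = an^2 + bn + c. Substituting each data point gives a linear system:
  4a + 2b + c = -33
  9a + 3b + c = -68
  16a + 4b + c = -115
Solving the system yields a = -6, b = -5, c = 1.
So g(n) = -6n^2 - 5n + 1.
Then g(7) = -328.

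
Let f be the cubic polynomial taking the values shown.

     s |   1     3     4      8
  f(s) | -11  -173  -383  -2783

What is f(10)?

Using the Lagrange interpolation formula with nodes 1, 3, 4, 8:
  L_0(s) = (s - 3)(s - 4)(s - 8) / -42
  L_1(s) = (s - 1)(s - 4)(s - 8) / 10
  L_2(s) = (s - 1)(s - 3)(s - 8) / -12
  L_3(s) = (s - 1)(s - 3)(s - 4) / 140
Then f(s) = -11·L_0(s) - 173·L_1(s) - 383·L_2(s) - 2783·L_3(s).
Expanding and collecting terms gives f(s) = -5s^3 - 3s^2 - 4s + 1.
Evaluating at s = 10: f(10) = -5339.

-5339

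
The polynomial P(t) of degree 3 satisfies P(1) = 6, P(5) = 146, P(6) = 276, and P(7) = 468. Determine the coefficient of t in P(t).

3

Write P(t) = at^3 + bt^2 + ct + d. Substituting each data point gives a linear system:
  a + b + c + d = 6
  125a + 25b + 5c + d = 146
  216a + 36b + 6c + d = 276
  343a + 49b + 7c + d = 468
Solving the system yields a = 2, b = -5, c = 3, d = 6.
So P(t) = 2t³ - 5t² + 3t + 6.
The coefficient of t is 3.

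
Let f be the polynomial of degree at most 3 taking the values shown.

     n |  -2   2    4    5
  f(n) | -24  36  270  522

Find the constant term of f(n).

Write f(n) = an^3 + bn^2 + cn + d. Substituting each data point gives a linear system:
  -8a + 4b - 2c + d = -24
  8a + 4b + 2c + d = 36
  64a + 16b + 4c + d = 270
  125a + 25b + 5c + d = 522
Solving the system yields a = 4, b = 1, c = -1, d = 2.
So f(n) = 4n³ + n² - n + 2.
The constant term is 2.

2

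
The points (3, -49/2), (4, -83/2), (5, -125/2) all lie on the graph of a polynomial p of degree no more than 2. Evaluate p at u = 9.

Using the Lagrange interpolation formula with nodes 3, 4, 5:
  L_0(u) = (u - 4)(u - 5) / 2
  L_1(u) = (u - 3)(u - 5) / -1
  L_2(u) = (u - 3)(u - 4) / 2
Then p(u) = -49/2·L_0(u) - 83/2·L_1(u) - 125/2·L_2(u).
Expanding and collecting terms gives p(u) = -2u^2 - 3u + 5/2.
Evaluating at u = 9: p(9) = -373/2.

-373/2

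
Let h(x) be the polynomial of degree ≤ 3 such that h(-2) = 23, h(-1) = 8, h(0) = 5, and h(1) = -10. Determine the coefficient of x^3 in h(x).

Write h(x) = ax^3 + bx^2 + cx + d. Substituting each data point gives a linear system:
  -8a + 4b - 2c + d = 23
  -a + b - c + d = 8
  d = 5
  a + b + c + d = -10
Solving the system yields a = -4, b = -6, c = -5, d = 5.
So h(x) = -4x^3 - 6x^2 - 5x + 5.
The leading coefficient is -4.

-4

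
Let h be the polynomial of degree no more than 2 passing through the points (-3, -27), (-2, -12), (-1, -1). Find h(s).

h(s) = -2s^2 + 5s + 6

Write h(s) = as^2 + bs + c. Substituting each data point gives a linear system:
  9a - 3b + c = -27
  4a - 2b + c = -12
  a - b + c = -1
Solving the system yields a = -2, b = 5, c = 6.
So h(s) = -2s² + 5s + 6.
Check: h(-2) = -12. ✓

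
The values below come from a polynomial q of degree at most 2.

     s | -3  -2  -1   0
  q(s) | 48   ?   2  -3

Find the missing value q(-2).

19

The 3 known points determine the degree-2 polynomial uniquely.
Write q(s) = as^2 + bs + c. Substituting each data point gives a linear system:
  9a - 3b + c = 48
  a - b + c = 2
  c = -3
Solving the system yields a = 6, b = 1, c = -3.
So q(s) = 6s^2 + s - 3.
Then q(-2) = 19.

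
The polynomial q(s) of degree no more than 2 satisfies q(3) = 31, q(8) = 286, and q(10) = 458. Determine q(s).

Write q(s) = as^2 + bs + c. Substituting each data point gives a linear system:
  9a + 3b + c = 31
  64a + 8b + c = 286
  100a + 10b + c = 458
Solving the system yields a = 5, b = -4, c = -2.
So q(s) = 5s² - 4s - 2.
Check: q(10) = 458. ✓

q(s) = 5s^2 - 4s - 2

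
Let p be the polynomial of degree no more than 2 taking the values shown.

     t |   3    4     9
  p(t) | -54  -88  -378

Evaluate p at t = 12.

Write p(t) = at^2 + bt + c. Substituting each data point gives a linear system:
  9a + 3b + c = -54
  16a + 4b + c = -88
  81a + 9b + c = -378
Solving the system yields a = -4, b = -6, c = 0.
So p(t) = -4t² - 6t.
Then p(12) = -648.

-648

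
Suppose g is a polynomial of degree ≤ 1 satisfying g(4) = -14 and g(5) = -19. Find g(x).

Using the Lagrange interpolation formula with nodes 4, 5:
  L_0(x) = (x - 5) / -1
  L_1(x) = (x - 4) / 1
Then g(x) = -14·L_0(x) - 19·L_1(x).
Expanding and collecting terms gives g(x) = -5x + 6.
Check: g(4) = -14. ✓

g(x) = -5x + 6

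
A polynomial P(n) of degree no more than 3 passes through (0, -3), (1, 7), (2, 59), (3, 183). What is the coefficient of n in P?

-1

Write P(n) = an^3 + bn^2 + cn + d. Substituting each data point gives a linear system:
  d = -3
  a + b + c + d = 7
  8a + 4b + 2c + d = 59
  27a + 9b + 3c + d = 183
Solving the system yields a = 5, b = 6, c = -1, d = -3.
So P(n) = 5n^3 + 6n^2 - n - 3.
The coefficient of n is -1.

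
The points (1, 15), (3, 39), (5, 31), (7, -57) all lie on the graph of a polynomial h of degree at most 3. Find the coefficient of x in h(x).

5

Write h(x) = ax^3 + bx^2 + cx + d. Substituting each data point gives a linear system:
  a + b + c + d = 15
  27a + 9b + 3c + d = 39
  125a + 25b + 5c + d = 31
  343a + 49b + 7c + d = -57
Solving the system yields a = -1, b = 5, c = 5, d = 6.
So h(x) = -x³ + 5x² + 5x + 6.
The coefficient of x is 5.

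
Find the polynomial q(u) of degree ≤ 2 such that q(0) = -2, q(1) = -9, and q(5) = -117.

q(u) = -4u^2 - 3u - 2

Write q(u) = au^2 + bu + c. Substituting each data point gives a linear system:
  c = -2
  a + b + c = -9
  25a + 5b + c = -117
Solving the system yields a = -4, b = -3, c = -2.
So q(u) = -4u² - 3u - 2.
Check: q(1) = -9. ✓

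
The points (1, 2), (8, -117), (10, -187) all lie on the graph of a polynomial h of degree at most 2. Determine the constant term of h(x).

Write h(x) = ax^2 + bx + c. Substituting each data point gives a linear system:
  a + b + c = 2
  64a + 8b + c = -117
  100a + 10b + c = -187
Solving the system yields a = -2, b = 1, c = 3.
So h(x) = -2x² + x + 3.
The constant term is 3.

3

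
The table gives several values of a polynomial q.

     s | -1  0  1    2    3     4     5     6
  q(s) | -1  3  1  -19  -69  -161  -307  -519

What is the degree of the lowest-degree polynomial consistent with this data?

3

Forward differences of the values at s = -1, 0, 1, 2, 3, 4, 5, 6:
  q  : -1  3  1  -19  -69  -161  -307  -519
  Δ  : 4  -2  -20  -50  -92  -146  -212
  Δ^2: -6  -18  -30  -42  -54  -66
  Δ^3: -12  -12  -12  -12  -12
  Δ^4: 0  0  0  0
  Δ^5: 0  0  0
  Δ^6: 0  0
  Δ^7: 0
The third differences are constant (-12) and nonzero, while all higher differences vanish, so the minimal degree is 3.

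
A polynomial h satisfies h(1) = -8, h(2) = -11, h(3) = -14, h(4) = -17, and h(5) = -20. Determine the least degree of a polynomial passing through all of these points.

Forward differences of the values at n = 1, 2, 3, 4, 5:
  h  : -8  -11  -14  -17  -20
  Δ  : -3  -3  -3  -3
  Δ^2: 0  0  0
  Δ^3: 0  0
  Δ^4: 0
The first differences are constant (-3) and nonzero, while all higher differences vanish, so the minimal degree is 1.

1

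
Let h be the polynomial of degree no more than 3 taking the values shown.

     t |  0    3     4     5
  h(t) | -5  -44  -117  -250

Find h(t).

h(t) = -3t^3 + 6t^2 - 4t - 5

Using the Lagrange interpolation formula with nodes 0, 3, 4, 5:
  L_0(t) = (t - 3)(t - 4)(t - 5) / -60
  L_1(t) = t(t - 4)(t - 5) / 6
  L_2(t) = t(t - 3)(t - 5) / -4
  L_3(t) = t(t - 3)(t - 4) / 10
Then h(t) = -5·L_0(t) - 44·L_1(t) - 117·L_2(t) - 250·L_3(t).
Expanding and collecting terms gives h(t) = -3t^3 + 6t^2 - 4t - 5.
Check: h(3) = -44. ✓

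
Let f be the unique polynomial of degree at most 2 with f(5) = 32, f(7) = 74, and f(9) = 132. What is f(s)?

Write f(s) = as^2 + bs + c. Substituting each data point gives a linear system:
  25a + 5b + c = 32
  49a + 7b + c = 74
  81a + 9b + c = 132
Solving the system yields a = 2, b = -3, c = -3.
So f(s) = 2s^2 - 3s - 3.
Check: f(7) = 74. ✓

f(s) = 2s^2 - 3s - 3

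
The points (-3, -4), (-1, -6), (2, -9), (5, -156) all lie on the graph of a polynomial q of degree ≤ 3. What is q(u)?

q(u) = -u^3 - 2u^2 + 4u - 1

Using the Lagrange interpolation formula with nodes -3, -1, 2, 5:
  L_0(u) = (u + 1)(u - 2)(u - 5) / -80
  L_1(u) = (u + 3)(u - 2)(u - 5) / 36
  L_2(u) = (u + 3)(u + 1)(u - 5) / -45
  L_3(u) = (u + 3)(u + 1)(u - 2) / 144
Then q(u) = -4·L_0(u) - 6·L_1(u) - 9·L_2(u) - 156·L_3(u).
Expanding and collecting terms gives q(u) = -u^3 - 2u^2 + 4u - 1.
Check: q(-1) = -6. ✓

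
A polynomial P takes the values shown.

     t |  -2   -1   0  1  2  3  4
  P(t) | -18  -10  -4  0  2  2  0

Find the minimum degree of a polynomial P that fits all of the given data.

Forward differences of the values at t = -2, -1, 0, 1, 2, 3, 4:
  P  : -18  -10  -4  0  2  2  0
  Δ  : 8  6  4  2  0  -2
  Δ^2: -2  -2  -2  -2  -2
  Δ^3: 0  0  0  0
  Δ^4: 0  0  0
  Δ^5: 0  0
  Δ^6: 0
The second differences are constant (-2) and nonzero, while all higher differences vanish, so the minimal degree is 2.

2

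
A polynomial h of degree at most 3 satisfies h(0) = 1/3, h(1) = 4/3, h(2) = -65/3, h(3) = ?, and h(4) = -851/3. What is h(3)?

-314/3

The 4 known points determine the degree-3 polynomial uniquely.
Write h(u) = au^3 + bu^2 + cu + d. Substituting each data point gives a linear system:
  d = 1/3
  a + b + c + d = 4/3
  8a + 4b + 2c + d = -65/3
  64a + 16b + 4c + d = -851/3
Solving the system yields a = -6, b = 6, c = 1, d = 1/3.
So h(u) = -6u^3 + 6u^2 + u + 1/3.
Then h(3) = -314/3.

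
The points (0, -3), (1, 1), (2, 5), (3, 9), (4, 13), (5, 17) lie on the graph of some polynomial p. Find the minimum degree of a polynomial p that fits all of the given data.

1

Forward differences of the values at t = 0, 1, 2, 3, 4, 5:
  p  : -3  1  5  9  13  17
  Δ  : 4  4  4  4  4
  Δ^2: 0  0  0  0
  Δ^3: 0  0  0
  Δ^4: 0  0
  Δ^5: 0
The first differences are constant (4) and nonzero, while all higher differences vanish, so the minimal degree is 1.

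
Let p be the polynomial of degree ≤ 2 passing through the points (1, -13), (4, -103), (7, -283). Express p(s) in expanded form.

p(s) = -5s^2 - 5s - 3

Write p(s) = as^2 + bs + c. Substituting each data point gives a linear system:
  a + b + c = -13
  16a + 4b + c = -103
  49a + 7b + c = -283
Solving the system yields a = -5, b = -5, c = -3.
So p(s) = -5s^2 - 5s - 3.
Check: p(4) = -103. ✓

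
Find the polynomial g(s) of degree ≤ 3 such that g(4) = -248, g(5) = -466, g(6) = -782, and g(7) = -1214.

Using the Lagrange interpolation formula with nodes 4, 5, 6, 7:
  L_0(s) = (s - 5)(s - 6)(s - 7) / -6
  L_1(s) = (s - 4)(s - 6)(s - 7) / 2
  L_2(s) = (s - 4)(s - 5)(s - 7) / -2
  L_3(s) = (s - 4)(s - 5)(s - 6) / 6
Then g(s) = -248·L_0(s) - 466·L_1(s) - 782·L_2(s) - 1214·L_3(s).
Expanding and collecting terms gives g(s) = -3s^3 - 4s^2 + s + 4.
Check: g(7) = -1214. ✓

g(s) = -3s^3 - 4s^2 + s + 4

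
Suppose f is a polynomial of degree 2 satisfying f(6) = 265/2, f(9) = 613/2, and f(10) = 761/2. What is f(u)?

f(u) = 4u^2 - 2u + 1/2

Write f(u) = au^2 + bu + c. Substituting each data point gives a linear system:
  36a + 6b + c = 265/2
  81a + 9b + c = 613/2
  100a + 10b + c = 761/2
Solving the system yields a = 4, b = -2, c = 1/2.
So f(u) = 4u^2 - 2u + 1/2.
Check: f(10) = 761/2. ✓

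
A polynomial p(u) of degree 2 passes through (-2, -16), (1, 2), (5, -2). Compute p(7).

-16

Write p(u) = au^2 + bu + c. Substituting each data point gives a linear system:
  4a - 2b + c = -16
  a + b + c = 2
  25a + 5b + c = -2
Solving the system yields a = -1, b = 5, c = -2.
So p(u) = -u² + 5u - 2.
Then p(7) = -16.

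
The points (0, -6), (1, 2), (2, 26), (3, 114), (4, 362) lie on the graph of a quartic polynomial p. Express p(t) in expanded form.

Write p(t) = at^4 + bt^3 + ct^2 + dt + e. Substituting each data point gives a linear system:
  e = -6
  a + b + c + d + e = 2
  16a + 8b + 4c + 2d + e = 26
  81a + 27b + 9c + 3d + e = 114
  256a + 64b + 16c + 4d + e = 362
Solving the system yields a = 2, b = -4, c = 6, d = 4, e = -6.
So p(t) = 2t^4 - 4t^3 + 6t^2 + 4t - 6.
Check: p(0) = -6. ✓

p(t) = 2t^4 - 4t^3 + 6t^2 + 4t - 6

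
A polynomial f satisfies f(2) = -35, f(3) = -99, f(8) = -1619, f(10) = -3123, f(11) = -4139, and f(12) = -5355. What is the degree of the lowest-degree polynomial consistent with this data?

3

Divided differences on the nodes 2, 3, 8, 10, 11, 12:
  order 0: -35  -99  -1619  -3123  -4139  -5355
  order 1: -64  -304  -752  -1016  -1216
  order 2: -40  -64  -88  -100
  order 3: -3  -3  -3
  order 4: 0  0
  order 5: 0
The order-3 divided differences are all -3 (nonzero) and every higher order vanishes, so the data lies on a polynomial of degree exactly 3.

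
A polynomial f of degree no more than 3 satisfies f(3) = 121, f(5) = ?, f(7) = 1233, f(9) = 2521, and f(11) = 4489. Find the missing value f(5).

481

The 4 known points determine the degree-3 polynomial uniquely.
Write f(x) = ax^3 + bx^2 + cx + d. Substituting each data point gives a linear system:
  27a + 9b + 3c + d = 121
  343a + 49b + 7c + d = 1233
  729a + 81b + 9c + d = 2521
  1331a + 121b + 11c + d = 4489
Solving the system yields a = 3, b = 4, c = 1, d = 1.
So f(x) = 3x^3 + 4x^2 + x + 1.
Then f(5) = 481.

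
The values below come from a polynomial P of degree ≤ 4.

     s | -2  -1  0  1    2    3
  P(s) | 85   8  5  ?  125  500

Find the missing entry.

On equispaced nodes a degree-4 polynomial has vanishing fifth forward difference, so
  - P(-2) + 5·P(-1) - 10·P(0) + 10·P(1) - 5·P(2) + P(3) = 0.
Substituting the known values and solving for P(1):
  10·P(1) = 220
  P(1) = 22.

22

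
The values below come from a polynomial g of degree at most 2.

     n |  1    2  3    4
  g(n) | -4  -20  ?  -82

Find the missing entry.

-46

The 3 known points determine the degree-2 polynomial uniquely.
Write g(n) = an^2 + bn + c. Substituting each data point gives a linear system:
  a + b + c = -4
  4a + 2b + c = -20
  16a + 4b + c = -82
Solving the system yields a = -5, b = -1, c = 2.
So g(n) = -5n^2 - n + 2.
Then g(3) = -46.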